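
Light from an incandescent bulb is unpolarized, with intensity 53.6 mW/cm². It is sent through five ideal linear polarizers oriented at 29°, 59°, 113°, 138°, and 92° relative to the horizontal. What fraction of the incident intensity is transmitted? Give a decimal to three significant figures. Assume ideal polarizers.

I/I₀ ≈ 0.0514

Unpolarized light through the first polarizer → I₁ = 53.6 mW/cm²/2 = 26.8 mW/cm², polarized at 29°.
I₂ = I₁ · cos²(30°) = 26.8 · 0.75 = 20.1 mW/cm².
I₃ = I₂ · cos²(54°) = 20.1 · 0.3455 = 6.944 mW/cm².
I₄ = I₃ · cos²(25°) = 6.944 · 0.8214 = 5.704 mW/cm².
I₅ = I₄ · cos²(46°) = 5.704 · 0.4826 = 2.753 mW/cm².
Transmitted fraction = 0.05135.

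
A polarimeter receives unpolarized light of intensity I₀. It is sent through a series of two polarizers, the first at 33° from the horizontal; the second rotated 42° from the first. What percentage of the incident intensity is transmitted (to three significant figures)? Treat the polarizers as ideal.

Unpolarized light through the first polarizer → I₁ = ½ I₀, now polarized at 33°.
I₂ = I₁ cos²(42°) = 0.5 · 0.5523 I₀ = 0.2761 I₀.
That is 27.61% of the incident intensity.

≈ 27.6%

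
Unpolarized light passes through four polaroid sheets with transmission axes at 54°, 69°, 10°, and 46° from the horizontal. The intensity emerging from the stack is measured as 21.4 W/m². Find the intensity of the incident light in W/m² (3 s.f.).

Unpolarized light through the first polarizer → I₁ = ½ I₀, now polarized at 54°.
I₂ = I₁ cos²(69° − 54°) = 0.5 I₀ · cos²(15°) = 0.4665 I₀.
I₃ = I₂ cos²(10° − 69°) = 0.4665 I₀ · cos²(59°) = 0.1237 I₀.
I₄ = I₃ cos²(46° − 10°) = 0.1237 I₀ · cos²(36°) = 0.08099 I₀.
So 21.4 W/m² = 0.08099 I₀, giving I₀ = 21.4/0.08099 = 264.2 W/m².

I₀ ≈ 264 W/m²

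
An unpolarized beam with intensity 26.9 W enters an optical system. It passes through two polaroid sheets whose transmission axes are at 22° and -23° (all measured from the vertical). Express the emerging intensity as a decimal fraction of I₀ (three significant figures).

I/I₀ ≈ 0.250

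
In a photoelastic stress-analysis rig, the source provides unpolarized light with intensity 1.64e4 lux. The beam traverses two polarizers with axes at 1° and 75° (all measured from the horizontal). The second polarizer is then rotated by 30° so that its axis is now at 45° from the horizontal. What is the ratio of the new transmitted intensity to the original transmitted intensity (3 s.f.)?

I_new/I_old ≈ 6.81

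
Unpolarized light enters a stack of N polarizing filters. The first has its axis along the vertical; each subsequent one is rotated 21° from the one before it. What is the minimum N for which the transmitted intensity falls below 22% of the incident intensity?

N = 7

First polarizer halves the unpolarized light: factor 1/2.
Each further stage multiplies by cos²(21°) = 0.8716.
After N polarizers: T = 0.5·0.8716^(N−1). Require T < 0.22 ⇒ N−1 > ln(0.22/0.5)/ln(0.8716) = 5.97, so N−1 ≥ 6 and N = 7.
Check: N=7 gives T = 0.2192 < 0.22; N=6 gives T = 0.2515.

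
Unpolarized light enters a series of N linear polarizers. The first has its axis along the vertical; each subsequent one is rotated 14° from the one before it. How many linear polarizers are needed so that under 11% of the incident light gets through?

N = 27

First polarizer halves the unpolarized light: factor 1/2.
Each further stage multiplies by cos²(14°) = 0.9415.
After N polarizers: T = 0.5·0.9415^(N−1). Require T < 0.11 ⇒ N−1 > ln(0.11/0.5)/ln(0.9415) = 25.11, so N−1 ≥ 26 and N = 27.
Check: N=27 gives T = 0.1042 < 0.11; N=26 gives T = 0.1107.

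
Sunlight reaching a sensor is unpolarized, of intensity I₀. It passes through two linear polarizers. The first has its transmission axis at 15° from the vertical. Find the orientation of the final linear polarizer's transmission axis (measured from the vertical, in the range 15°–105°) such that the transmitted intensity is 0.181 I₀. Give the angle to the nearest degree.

θ ≈ 68°

Unpolarized light through the first polarizer → I₁ = ½ I₀, now polarized at 15°.
Need I₂/I₀ = 0.181, so cos²(θ − 15°) = 0.181 / 0.5 = 0.362.
θ − 15° = arccos(√0.362) = 53.0°, giving θ ≈ 15 + 53.0 = 68.0°.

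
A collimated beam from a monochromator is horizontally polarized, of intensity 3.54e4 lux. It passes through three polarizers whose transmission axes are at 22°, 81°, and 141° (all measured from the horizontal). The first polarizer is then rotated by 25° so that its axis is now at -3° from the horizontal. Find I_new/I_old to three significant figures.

Before rotation:
By Malus's law, I₁ = I₀ cos²(22° − 0°) = I₀ cos²(22°) = 0.8597 I₀.
I₂ = I₁ cos²(81° − 22°) = 0.8597 I₀ · cos²(59°) = 0.228 I₀.
I₃ = I₂ cos²(141° − 81°) = 0.228 I₀ · cos²(60°) = 0.05701 I₀.
After rotation:
I₁ = I₀ cos²(-3° − 0°) = I₀ cos²(3°) = 0.9973 I₀.
I₂ = I₁ cos²(81° + 3°) = 0.9973 I₀ · cos²(84°) = 0.0109 I₀.
I₃ = I₂ cos²(141° − 81°) = 0.0109 I₀ · cos²(60°) = 0.002724 I₀.
Ratio = 0.002724 / 0.05701 = 0.04778.

I_new/I_old ≈ 0.0478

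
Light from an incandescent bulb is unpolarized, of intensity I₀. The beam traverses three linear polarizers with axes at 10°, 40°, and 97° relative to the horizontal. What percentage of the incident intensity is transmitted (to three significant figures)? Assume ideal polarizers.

≈ 11.1%

Unpolarized light through the first polarizer → I₁ = ½ I₀, now polarized at 10°.
I₂ = I₁ cos²(40° − 10°) = 0.5 I₀ · cos²(30°) = 0.375 I₀.
I₃ = I₂ cos²(97° − 40°) = 0.375 I₀ · cos²(57°) = 0.1112 I₀.
That is 11.12% of the incident intensity.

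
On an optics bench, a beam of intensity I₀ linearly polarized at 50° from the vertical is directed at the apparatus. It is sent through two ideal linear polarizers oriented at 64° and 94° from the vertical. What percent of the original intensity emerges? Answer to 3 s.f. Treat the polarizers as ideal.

≈ 70.6%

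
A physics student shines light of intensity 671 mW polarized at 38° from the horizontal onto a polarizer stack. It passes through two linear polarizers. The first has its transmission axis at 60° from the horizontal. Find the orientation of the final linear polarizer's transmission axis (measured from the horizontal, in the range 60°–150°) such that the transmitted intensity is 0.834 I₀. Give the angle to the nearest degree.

By Malus's law, I₁ = I₀ cos²(60° − 38°) = I₀ cos²(22°) = 0.8597 I₀.
Need I₂/I₀ = 0.834, so cos²(θ − 60°) = 0.834 / 0.8597 = 0.9701.
θ − 60° = arccos(√0.9701) = 10.0°, giving θ ≈ 60 + 10.0 = 70.0°.

θ ≈ 70°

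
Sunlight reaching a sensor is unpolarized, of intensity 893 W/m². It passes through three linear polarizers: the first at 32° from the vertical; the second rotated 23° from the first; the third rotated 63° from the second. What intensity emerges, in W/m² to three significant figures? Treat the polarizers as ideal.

Unpolarized light through the first polarizer → I₁ = 893 W/m²/2 = 446.5 W/m², polarized at 32°.
I₂ = I₁ · cos²(23°) = 446.5 · 0.8473 = 378.3 W/m².
I₃ = I₂ · cos²(63°) = 378.3 · 0.2061 = 77.98 W/m².

I ≈ 78.0 W/m²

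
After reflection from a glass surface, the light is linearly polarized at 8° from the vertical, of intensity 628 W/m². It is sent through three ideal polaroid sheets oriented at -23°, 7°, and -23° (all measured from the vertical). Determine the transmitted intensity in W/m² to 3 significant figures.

I ≈ 260 W/m²

I₁ = 628 W/m² · cos²(31°) = 461.4 W/m².
I₂ = I₁ · cos²(30°) = 461.4 · 0.75 = 346.1 W/m².
I₃ = I₂ · cos²(30°) = 346.1 · 0.75 = 259.5 W/m².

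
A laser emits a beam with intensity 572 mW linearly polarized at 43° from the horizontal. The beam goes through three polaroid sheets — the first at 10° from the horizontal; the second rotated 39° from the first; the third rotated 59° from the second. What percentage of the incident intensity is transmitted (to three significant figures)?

≈ 11.3%

I₁ = 572 mW · cos²(33°) = 402.3 mW.
I₂ = I₁ · cos²(39°) = 402.3 · 0.604 = 243 mW.
I₃ = I₂ · cos²(59°) = 243 · 0.2653 = 64.46 mW.
That is 11.27% of the incident intensity.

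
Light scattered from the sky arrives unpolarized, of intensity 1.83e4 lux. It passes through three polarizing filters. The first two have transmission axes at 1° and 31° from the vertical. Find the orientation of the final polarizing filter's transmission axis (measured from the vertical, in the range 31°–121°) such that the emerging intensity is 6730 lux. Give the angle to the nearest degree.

θ ≈ 39°

Unpolarized light through the first polarizer → I₁ = ½ I₀, now polarized at 1°.
I₂ = I₁ cos²(31° − 1°) = 0.5 I₀ · cos²(30°) = 0.375 I₀.
Target fraction: 6730 / 1.83e4 lux = 0.3678 of I₀.
Need I₃/I₀ = 0.3678, so cos²(θ − 31°) = 0.3678 / 0.375 = 0.9807.
θ − 31° = arccos(√0.9807) = 8.0°, giving θ ≈ 31 + 8.0 = 39.0°.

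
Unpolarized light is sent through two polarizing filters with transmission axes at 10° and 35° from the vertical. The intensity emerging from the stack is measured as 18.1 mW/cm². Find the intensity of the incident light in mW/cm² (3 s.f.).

I₀ ≈ 44.1 mW/cm²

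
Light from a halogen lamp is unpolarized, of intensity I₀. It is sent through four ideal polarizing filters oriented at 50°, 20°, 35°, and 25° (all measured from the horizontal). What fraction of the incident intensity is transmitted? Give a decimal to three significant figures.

Unpolarized light through the first polarizer → I₁ = ½ I₀, now polarized at 50°.
I₂ = I₁ cos²(20° − 50°) = 0.5 I₀ · cos²(30°) = 0.375 I₀.
I₃ = I₂ cos²(35° − 20°) = 0.375 I₀ · cos²(15°) = 0.3499 I₀.
I₄ = I₃ cos²(25° − 35°) = 0.3499 I₀ · cos²(10°) = 0.3393 I₀.
Transmitted fraction = 0.3393.

≈ 0.339 I₀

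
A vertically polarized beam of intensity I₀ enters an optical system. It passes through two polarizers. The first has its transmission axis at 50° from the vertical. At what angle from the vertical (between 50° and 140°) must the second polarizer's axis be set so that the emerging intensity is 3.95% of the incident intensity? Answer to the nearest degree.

θ ≈ 122°

I₁ = I₀ cos²(50° − 0°) = I₀ cos²(50°) = 0.4132 I₀.
Need I₂/I₀ = 0.0395, so cos²(θ − 50°) = 0.0395 / 0.4132 = 0.0956.
θ − 50° = arccos(√0.0956) = 72.0°, giving θ ≈ 50 + 72.0 = 122.0°.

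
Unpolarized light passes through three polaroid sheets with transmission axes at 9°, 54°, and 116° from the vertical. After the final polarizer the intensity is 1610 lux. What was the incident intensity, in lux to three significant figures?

Unpolarized light through the first polarizer → I₁ = ½ I₀, now polarized at 9°.
I₂ = I₁ cos²(54° − 9°) = 0.5 I₀ · cos²(45°) = 0.25 I₀.
I₃ = I₂ cos²(116° − 54°) = 0.25 I₀ · cos²(62°) = 0.0551 I₀.
So 1610 lux = 0.0551 I₀, giving I₀ = 1610/0.0551 = 2.922e+04 lux.

I₀ ≈ 2.92e4 lux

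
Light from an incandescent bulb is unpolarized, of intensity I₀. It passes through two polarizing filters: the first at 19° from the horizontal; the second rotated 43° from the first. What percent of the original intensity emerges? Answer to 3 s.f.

Unpolarized light through the first polarizer → I₁ = ½ I₀, now polarized at 19°.
I₂ = I₁ cos²(43°) = 0.5 · 0.5349 I₀ = 0.2674 I₀.
That is 26.74% of the incident intensity.

≈ 26.7%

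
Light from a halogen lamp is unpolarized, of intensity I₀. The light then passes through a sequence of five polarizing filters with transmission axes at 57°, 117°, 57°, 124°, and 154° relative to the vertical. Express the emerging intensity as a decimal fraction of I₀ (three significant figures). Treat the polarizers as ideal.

≈ 0.00358 I₀

Unpolarized light through the first polarizer → I₁ = ½ I₀, now polarized at 57°.
I₂ = I₁ cos²(117° − 57°) = 0.5 I₀ · cos²(60°) = 0.125 I₀.
I₃ = I₂ cos²(57° − 117°) = 0.125 I₀ · cos²(60°) = 0.03125 I₀.
I₄ = I₃ cos²(124° − 57°) = 0.03125 I₀ · cos²(67°) = 0.004771 I₀.
I₅ = I₄ cos²(154° − 124°) = 0.004771 I₀ · cos²(30°) = 0.003578 I₀.
Transmitted fraction = 0.003578.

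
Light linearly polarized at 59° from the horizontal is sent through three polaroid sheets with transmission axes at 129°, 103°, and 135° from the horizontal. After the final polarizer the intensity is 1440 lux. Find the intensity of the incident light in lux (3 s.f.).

I₀ ≈ 2.12e4 lux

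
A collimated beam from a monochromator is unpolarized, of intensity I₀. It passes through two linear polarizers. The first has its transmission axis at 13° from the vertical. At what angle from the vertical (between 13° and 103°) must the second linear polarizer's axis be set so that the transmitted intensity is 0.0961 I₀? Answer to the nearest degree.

θ ≈ 77°

Unpolarized light through the first polarizer → I₁ = ½ I₀, now polarized at 13°.
Need I₂/I₀ = 0.0961, so cos²(θ − 13°) = 0.0961 / 0.5 = 0.1922.
θ − 13° = arccos(√0.1922) = 64.0°, giving θ ≈ 13 + 64.0 = 77.0°.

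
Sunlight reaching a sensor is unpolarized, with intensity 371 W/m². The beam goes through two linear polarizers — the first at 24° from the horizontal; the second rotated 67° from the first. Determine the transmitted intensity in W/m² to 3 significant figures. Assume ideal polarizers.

I ≈ 28.3 W/m²

Unpolarized light through the first polarizer → I₁ = 371 W/m²/2 = 185.5 W/m², polarized at 24°.
I₂ = I₁ · cos²(67°) = 185.5 · 0.1527 = 28.32 W/m².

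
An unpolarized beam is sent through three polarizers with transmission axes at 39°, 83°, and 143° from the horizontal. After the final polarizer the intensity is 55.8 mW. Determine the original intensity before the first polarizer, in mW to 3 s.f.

I₀ ≈ 863 mW

Unpolarized light through the first polarizer → I₁ = ½ I₀, now polarized at 39°.
I₂ = I₁ cos²(83° − 39°) = 0.5 I₀ · cos²(44°) = 0.2587 I₀.
I₃ = I₂ cos²(143° − 83°) = 0.2587 I₀ · cos²(60°) = 0.06468 I₀.
So 55.8 mW = 0.06468 I₀, giving I₀ = 55.8/0.06468 = 862.7 mW.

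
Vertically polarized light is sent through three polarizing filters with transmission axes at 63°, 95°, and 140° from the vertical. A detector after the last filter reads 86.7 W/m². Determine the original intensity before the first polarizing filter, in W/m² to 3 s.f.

I₁ = I₀ cos²(63° − 0°) = I₀ cos²(63°) = 0.2061 I₀.
I₂ = I₁ cos²(95° − 63°) = 0.2061 I₀ · cos²(32°) = 0.1482 I₀.
I₃ = I₂ cos²(140° − 95°) = 0.1482 I₀ · cos²(45°) = 0.07411 I₀.
So 86.7 W/m² = 0.07411 I₀, giving I₀ = 86.7/0.07411 = 1170 W/m².

I₀ ≈ 1170 W/m²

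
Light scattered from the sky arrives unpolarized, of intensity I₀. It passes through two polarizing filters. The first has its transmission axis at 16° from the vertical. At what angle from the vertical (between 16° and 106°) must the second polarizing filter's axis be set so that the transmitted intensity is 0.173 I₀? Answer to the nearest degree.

θ ≈ 70°

Unpolarized light through the first polarizer → I₁ = ½ I₀, now polarized at 16°.
Need I₂/I₀ = 0.173, so cos²(θ − 16°) = 0.173 / 0.5 = 0.346.
θ − 16° = arccos(√0.346) = 54.0°, giving θ ≈ 16 + 54.0 = 70.0°.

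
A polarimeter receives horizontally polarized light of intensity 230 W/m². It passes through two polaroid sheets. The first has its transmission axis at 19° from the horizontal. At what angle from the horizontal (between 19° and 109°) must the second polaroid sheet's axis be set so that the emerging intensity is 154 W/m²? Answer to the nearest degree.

I₁ = I₀ cos²(19° − 0°) = I₀ cos²(19°) = 0.894 I₀.
Target fraction: 154 / 230 W/m² = 0.6696 of I₀.
Need I₂/I₀ = 0.6696, so cos²(θ − 19°) = 0.6696 / 0.894 = 0.7489.
θ − 19° = arccos(√0.7489) = 30.1°, giving θ ≈ 19 + 30.1 = 49.1°.

θ ≈ 49°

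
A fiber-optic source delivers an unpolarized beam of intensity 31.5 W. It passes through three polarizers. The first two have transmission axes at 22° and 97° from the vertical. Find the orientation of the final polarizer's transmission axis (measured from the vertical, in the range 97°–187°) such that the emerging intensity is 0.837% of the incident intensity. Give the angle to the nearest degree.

θ ≈ 157°

Unpolarized light through the first polarizer → I₁ = ½ I₀, now polarized at 22°.
I₂ = I₁ cos²(97° − 22°) = 0.5 I₀ · cos²(75°) = 0.03349 I₀.
Need I₃/I₀ = 0.00837, so cos²(θ − 97°) = 0.00837 / 0.03349 = 0.2499.
θ − 97° = arccos(√0.2499) = 60.0°, giving θ ≈ 97 + 60.0 = 157.0°.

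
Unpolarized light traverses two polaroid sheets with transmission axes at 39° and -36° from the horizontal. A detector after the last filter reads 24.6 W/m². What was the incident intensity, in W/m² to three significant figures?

Unpolarized light through the first polarizer → I₁ = ½ I₀, now polarized at 39°.
I₂ = I₁ cos²(-36° − 39°) = 0.5 I₀ · cos²(75°) = 0.03349 I₀.
So 24.6 W/m² = 0.03349 I₀, giving I₀ = 24.6/0.03349 = 734.5 W/m².

I₀ ≈ 734 W/m²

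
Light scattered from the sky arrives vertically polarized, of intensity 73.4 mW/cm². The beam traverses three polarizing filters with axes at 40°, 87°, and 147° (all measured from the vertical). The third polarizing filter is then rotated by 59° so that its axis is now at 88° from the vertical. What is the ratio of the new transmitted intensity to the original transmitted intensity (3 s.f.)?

Before rotation:
I₁ = I₀ cos²(40° − 0°) = I₀ cos²(40°) = 0.5868 I₀.
I₂ = I₁ cos²(87° − 40°) = 0.5868 I₀ · cos²(47°) = 0.2729 I₀.
I₃ = I₂ cos²(147° − 87°) = 0.2729 I₀ · cos²(60°) = 0.06824 I₀.
After rotation:
I₁ = I₀ cos²(40° − 0°) = I₀ cos²(40°) = 0.5868 I₀.
I₂ = I₁ cos²(87° − 40°) = 0.5868 I₀ · cos²(47°) = 0.2729 I₀.
I₃ = I₂ cos²(88° − 87°) = 0.2729 I₀ · cos²(1°) = 0.2729 I₀.
Ratio = 0.2729 / 0.06824 = 3.999.

I_new/I_old ≈ 4.00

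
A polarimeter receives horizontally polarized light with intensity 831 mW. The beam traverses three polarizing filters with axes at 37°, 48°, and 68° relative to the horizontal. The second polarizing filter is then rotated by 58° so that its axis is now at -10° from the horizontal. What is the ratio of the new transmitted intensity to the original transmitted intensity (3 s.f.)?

Before rotation:
I₁ = I₀ cos²(37° − 0°) = I₀ cos²(37°) = 0.6378 I₀.
I₂ = I₁ cos²(48° − 37°) = 0.6378 I₀ · cos²(11°) = 0.6146 I₀.
I₃ = I₂ cos²(68° − 48°) = 0.6146 I₀ · cos²(20°) = 0.5427 I₀.
After rotation:
I₁ = I₀ cos²(37° − 0°) = I₀ cos²(37°) = 0.6378 I₀.
I₂ = I₁ cos²(-10° − 37°) = 0.6378 I₀ · cos²(47°) = 0.2967 I₀.
I₃ = I₂ cos²(68° + 10°) = 0.2967 I₀ · cos²(78°) = 0.01282 I₀.
Ratio = 0.01282 / 0.5427 = 0.02363.

I_new/I_old ≈ 0.0236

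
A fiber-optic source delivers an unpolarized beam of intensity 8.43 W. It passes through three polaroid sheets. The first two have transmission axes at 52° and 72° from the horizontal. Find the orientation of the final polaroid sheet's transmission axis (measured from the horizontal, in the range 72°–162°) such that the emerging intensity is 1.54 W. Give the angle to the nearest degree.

θ ≈ 122°

Unpolarized light through the first polarizer → I₁ = ½ I₀, now polarized at 52°.
I₂ = I₁ cos²(72° − 52°) = 0.5 I₀ · cos²(20°) = 0.4415 I₀.
Target fraction: 1.54 / 8.43 W = 0.1827 of I₀.
Need I₃/I₀ = 0.1827, so cos²(θ − 72°) = 0.1827 / 0.4415 = 0.4138.
θ − 72° = arccos(√0.4138) = 50.0°, giving θ ≈ 72 + 50.0 = 122.0°.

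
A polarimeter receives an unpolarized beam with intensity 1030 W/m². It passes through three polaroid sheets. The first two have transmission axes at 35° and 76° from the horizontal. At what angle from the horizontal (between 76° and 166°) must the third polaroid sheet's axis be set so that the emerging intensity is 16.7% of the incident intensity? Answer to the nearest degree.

θ ≈ 116°

Unpolarized light through the first polarizer → I₁ = ½ I₀, now polarized at 35°.
I₂ = I₁ cos²(76° − 35°) = 0.5 I₀ · cos²(41°) = 0.2848 I₀.
Need I₃/I₀ = 0.167, so cos²(θ − 76°) = 0.167 / 0.2848 = 0.5864.
θ − 76° = arccos(√0.5864) = 40.0°, giving θ ≈ 76 + 40.0 = 116.0°.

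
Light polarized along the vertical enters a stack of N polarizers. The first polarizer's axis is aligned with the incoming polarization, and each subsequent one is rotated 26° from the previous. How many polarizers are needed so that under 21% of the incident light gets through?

N = 9

First polarizer is aligned with the polarization: full transmission.
Each further stage multiplies by cos²(26°) = 0.8078.
After N polarizers: T = 0.8078^(N−1). Require T < 0.21 ⇒ N−1 > ln(0.21)/ln(0.8078) = 7.31, so N−1 ≥ 8 and N = 9.
Check: N=9 gives T = 0.1814 < 0.21; N=8 gives T = 0.2245.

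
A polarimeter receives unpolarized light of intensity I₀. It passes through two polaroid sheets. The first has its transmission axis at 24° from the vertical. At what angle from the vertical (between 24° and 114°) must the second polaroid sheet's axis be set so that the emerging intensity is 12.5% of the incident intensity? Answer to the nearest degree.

Unpolarized light through the first polarizer → I₁ = ½ I₀, now polarized at 24°.
Need I₂/I₀ = 0.125, so cos²(θ − 24°) = 0.125 / 0.5 = 0.25.
θ − 24° = arccos(√0.25) = 60.0°, giving θ ≈ 24 + 60.0 = 84.0°.

θ ≈ 84°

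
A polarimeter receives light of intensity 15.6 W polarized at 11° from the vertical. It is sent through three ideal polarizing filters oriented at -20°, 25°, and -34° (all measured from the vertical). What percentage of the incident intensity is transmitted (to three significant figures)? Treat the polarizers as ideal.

I₁ = 15.6 W · cos²(31°) = 11.46 W.
I₂ = I₁ · cos²(45°) = 11.46 · 0.5 = 5.731 W.
I₃ = I₂ · cos²(59°) = 5.731 · 0.2653 = 1.52 W.
That is 9.745% of the incident intensity.

≈ 9.74%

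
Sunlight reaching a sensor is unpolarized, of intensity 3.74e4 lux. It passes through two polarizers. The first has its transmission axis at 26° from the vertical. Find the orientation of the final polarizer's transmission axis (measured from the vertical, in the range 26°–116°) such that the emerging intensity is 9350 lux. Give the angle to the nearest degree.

Unpolarized light through the first polarizer → I₁ = ½ I₀, now polarized at 26°.
Target fraction: 9350 / 3.74e4 lux = 0.25 of I₀.
Need I₂/I₀ = 0.25, so cos²(θ − 26°) = 0.25 / 0.5 = 0.5.
θ − 26° = arccos(√0.5) = 45.0°, giving θ ≈ 26 + 45.0 = 71.0°.

θ ≈ 71°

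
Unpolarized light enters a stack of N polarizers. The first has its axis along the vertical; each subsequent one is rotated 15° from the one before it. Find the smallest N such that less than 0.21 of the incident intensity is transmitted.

N = 14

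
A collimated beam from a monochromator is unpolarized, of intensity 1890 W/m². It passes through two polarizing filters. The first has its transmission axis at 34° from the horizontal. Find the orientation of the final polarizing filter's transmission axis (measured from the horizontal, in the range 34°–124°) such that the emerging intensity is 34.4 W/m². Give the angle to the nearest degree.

θ ≈ 113°

Unpolarized light through the first polarizer → I₁ = ½ I₀, now polarized at 34°.
Target fraction: 34.4 / 1890 W/m² = 0.0182 of I₀.
Need I₂/I₀ = 0.0182, so cos²(θ − 34°) = 0.0182 / 0.5 = 0.0364.
θ − 34° = arccos(√0.0364) = 79.0°, giving θ ≈ 34 + 79.0 = 113.0°.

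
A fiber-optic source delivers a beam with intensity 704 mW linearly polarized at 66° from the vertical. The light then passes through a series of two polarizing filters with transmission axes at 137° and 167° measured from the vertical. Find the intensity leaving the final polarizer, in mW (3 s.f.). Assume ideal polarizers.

I ≈ 56.0 mW

I₁ = 704 mW · cos²(71°) = 74.62 mW.
I₂ = I₁ · cos²(30°) = 74.62 · 0.75 = 55.97 mW.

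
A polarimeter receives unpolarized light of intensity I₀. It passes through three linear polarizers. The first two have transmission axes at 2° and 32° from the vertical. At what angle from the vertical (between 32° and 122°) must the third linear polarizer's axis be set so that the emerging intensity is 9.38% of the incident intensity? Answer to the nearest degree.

Unpolarized light through the first polarizer → I₁ = ½ I₀, now polarized at 2°.
I₂ = I₁ cos²(32° − 2°) = 0.5 I₀ · cos²(30°) = 0.375 I₀.
Need I₃/I₀ = 0.0938, so cos²(θ − 32°) = 0.0938 / 0.375 = 0.2501.
θ − 32° = arccos(√0.2501) = 60.0°, giving θ ≈ 32 + 60.0 = 92.0°.

θ ≈ 92°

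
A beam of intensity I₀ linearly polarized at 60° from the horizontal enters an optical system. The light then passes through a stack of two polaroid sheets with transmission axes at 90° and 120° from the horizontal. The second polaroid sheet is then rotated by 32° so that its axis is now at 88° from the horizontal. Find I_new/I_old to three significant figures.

Before rotation:
I₁ = I₀ cos²(90° − 60°) = I₀ cos²(30°) = 0.75 I₀.
I₂ = I₁ cos²(120° − 90°) = 0.75 I₀ · cos²(30°) = 0.5625 I₀.
After rotation:
I₁ = I₀ cos²(90° − 60°) = I₀ cos²(30°) = 0.75 I₀.
I₂ = I₁ cos²(88° − 90°) = 0.75 I₀ · cos²(2°) = 0.7491 I₀.
Ratio = 0.7491 / 0.5625 = 1.332.

I_new/I_old ≈ 1.33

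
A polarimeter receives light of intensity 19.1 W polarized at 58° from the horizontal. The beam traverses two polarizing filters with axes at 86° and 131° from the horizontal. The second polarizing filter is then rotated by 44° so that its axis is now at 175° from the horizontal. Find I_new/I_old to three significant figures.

I_new/I_old ≈ 0.000609

Before rotation:
I₁ = I₀ cos²(86° − 58°) = I₀ cos²(28°) = 0.7796 I₀.
I₂ = I₁ cos²(131° − 86°) = 0.7796 I₀ · cos²(45°) = 0.3898 I₀.
After rotation:
I₁ = I₀ cos²(86° − 58°) = I₀ cos²(28°) = 0.7796 I₀.
I₂ = I₁ cos²(175° − 86°) = 0.7796 I₀ · cos²(89°) = 0.0002375 I₀.
Ratio = 0.0002375 / 0.3898 = 0.0006092.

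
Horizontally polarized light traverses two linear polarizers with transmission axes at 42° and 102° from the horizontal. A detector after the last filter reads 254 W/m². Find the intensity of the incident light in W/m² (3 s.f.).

I₀ ≈ 1840 W/m²

By Malus's law, I₁ = I₀ cos²(42° − 0°) = I₀ cos²(42°) = 0.5523 I₀.
I₂ = I₁ cos²(102° − 42°) = 0.5523 I₀ · cos²(60°) = 0.1381 I₀.
So 254 W/m² = 0.1381 I₀, giving I₀ = 254/0.1381 = 1840 W/m².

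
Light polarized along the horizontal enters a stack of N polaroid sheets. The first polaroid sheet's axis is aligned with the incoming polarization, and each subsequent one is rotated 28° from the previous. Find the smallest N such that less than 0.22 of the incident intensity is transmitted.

First polarizer is aligned with the polarization: full transmission.
Each further stage multiplies by cos²(28°) = 0.7796.
After N polarizers: T = 0.7796^(N−1). Require T < 0.22 ⇒ N−1 > ln(0.22)/ln(0.7796) = 6.08, so N−1 ≥ 7 and N = 8.
Check: N=8 gives T = 0.175 < 0.22; N=7 gives T = 0.2245.

N = 8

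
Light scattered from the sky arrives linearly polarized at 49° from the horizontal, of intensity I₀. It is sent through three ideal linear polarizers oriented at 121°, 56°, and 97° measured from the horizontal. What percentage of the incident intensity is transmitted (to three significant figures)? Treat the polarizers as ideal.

≈ 0.971%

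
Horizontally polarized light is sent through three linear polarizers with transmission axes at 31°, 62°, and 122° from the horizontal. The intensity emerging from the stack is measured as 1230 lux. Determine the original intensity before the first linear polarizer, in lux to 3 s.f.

By Malus's law, I₁ = I₀ cos²(31° − 0°) = I₀ cos²(31°) = 0.7347 I₀.
I₂ = I₁ cos²(62° − 31°) = 0.7347 I₀ · cos²(31°) = 0.5398 I₀.
I₃ = I₂ cos²(122° − 62°) = 0.5398 I₀ · cos²(60°) = 0.135 I₀.
So 1230 lux = 0.135 I₀, giving I₀ = 1230/0.135 = 9114 lux.

I₀ ≈ 9110 lux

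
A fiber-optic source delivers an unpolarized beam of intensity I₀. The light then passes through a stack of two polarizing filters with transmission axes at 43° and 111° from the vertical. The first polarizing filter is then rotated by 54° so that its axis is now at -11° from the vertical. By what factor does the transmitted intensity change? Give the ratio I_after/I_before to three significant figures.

I_new/I_old ≈ 2.00

Before rotation:
Unpolarized light through the first polarizer → I₁ = ½ I₀, now polarized at 43°.
I₂ = I₁ cos²(111° − 43°) = 0.5 I₀ · cos²(68°) = 0.07017 I₀.
After rotation:
Unpolarized light through the first polarizer → I₁ = ½ I₀, now polarized at -11°.
Angle between axes 1 and 2: 58°. I₂ = 0.5 I₀ · cos²(58°) = 0.1404 I₀.
Ratio = 0.1404 / 0.07017 = 2.001.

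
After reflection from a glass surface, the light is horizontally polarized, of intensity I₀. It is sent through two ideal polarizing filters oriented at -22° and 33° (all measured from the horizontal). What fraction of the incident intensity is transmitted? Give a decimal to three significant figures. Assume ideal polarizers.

≈ 0.283 I₀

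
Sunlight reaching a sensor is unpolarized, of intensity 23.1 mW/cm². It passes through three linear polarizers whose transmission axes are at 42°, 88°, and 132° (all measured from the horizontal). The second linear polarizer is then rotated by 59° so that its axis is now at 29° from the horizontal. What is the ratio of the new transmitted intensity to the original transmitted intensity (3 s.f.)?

I_new/I_old ≈ 0.192

Before rotation:
Unpolarized light through the first polarizer → I₁ = ½ I₀, now polarized at 42°.
I₂ = I₁ cos²(88° − 42°) = 0.5 I₀ · cos²(46°) = 0.2413 I₀.
I₃ = I₂ cos²(132° − 88°) = 0.2413 I₀ · cos²(44°) = 0.1248 I₀.
After rotation:
Unpolarized light through the first polarizer → I₁ = ½ I₀, now polarized at 42°.
I₂ = I₁ cos²(29° − 42°) = 0.5 I₀ · cos²(13°) = 0.4747 I₀.
Angle between axes 2 and 3: 77°. I₃ = 0.4747 I₀ · cos²(77°) = 0.02402 I₀.
Ratio = 0.02402 / 0.1248 = 0.1924.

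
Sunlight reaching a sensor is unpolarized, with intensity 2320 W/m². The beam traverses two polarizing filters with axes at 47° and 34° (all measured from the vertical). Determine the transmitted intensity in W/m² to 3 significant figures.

Unpolarized light through the first polarizer → I₁ = 2320 W/m²/2 = 1160 W/m², polarized at 47°.
I₂ = I₁ · cos²(13°) = 1160 · 0.9494 = 1101 W/m².

I ≈ 1100 W/m²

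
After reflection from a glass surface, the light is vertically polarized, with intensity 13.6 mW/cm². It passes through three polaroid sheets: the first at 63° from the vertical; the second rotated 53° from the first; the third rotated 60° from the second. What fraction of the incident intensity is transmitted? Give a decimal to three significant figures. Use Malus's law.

I/I₀ ≈ 0.0187

By Malus's law, I₁ = 13.6 mW/cm² · cos²(63°) = 2.803 mW/cm².
I₂ = I₁ · cos²(53°) = 2.803 · 0.3622 = 1.015 mW/cm².
I₃ = I₂ · cos²(60°) = 1.015 · 0.25 = 0.2538 mW/cm².
Transmitted fraction = 0.01866.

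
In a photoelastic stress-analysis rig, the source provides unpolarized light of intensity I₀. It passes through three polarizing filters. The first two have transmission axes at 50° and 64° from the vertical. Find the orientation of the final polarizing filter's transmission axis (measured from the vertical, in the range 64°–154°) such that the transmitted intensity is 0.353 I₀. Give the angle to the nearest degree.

θ ≈ 94°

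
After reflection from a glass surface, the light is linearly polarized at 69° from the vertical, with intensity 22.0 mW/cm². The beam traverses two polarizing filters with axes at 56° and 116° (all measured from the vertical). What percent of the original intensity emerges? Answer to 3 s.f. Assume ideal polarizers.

I₁ = 22.0 mW/cm² · cos²(13°) = 20.89 mW/cm².
I₂ = I₁ · cos²(60°) = 20.89 · 0.25 = 5.222 mW/cm².
That is 23.73% of the incident intensity.

≈ 23.7%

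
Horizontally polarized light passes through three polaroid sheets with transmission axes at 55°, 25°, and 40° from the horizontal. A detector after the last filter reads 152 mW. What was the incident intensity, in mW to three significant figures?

By Malus's law, I₁ = I₀ cos²(55° − 0°) = I₀ cos²(55°) = 0.329 I₀.
I₂ = I₁ cos²(25° − 55°) = 0.329 I₀ · cos²(30°) = 0.2467 I₀.
I₃ = I₂ cos²(40° − 25°) = 0.2467 I₀ · cos²(15°) = 0.2302 I₀.
So 152 mW = 0.2302 I₀, giving I₀ = 152/0.2302 = 660.3 mW.

I₀ ≈ 660 mW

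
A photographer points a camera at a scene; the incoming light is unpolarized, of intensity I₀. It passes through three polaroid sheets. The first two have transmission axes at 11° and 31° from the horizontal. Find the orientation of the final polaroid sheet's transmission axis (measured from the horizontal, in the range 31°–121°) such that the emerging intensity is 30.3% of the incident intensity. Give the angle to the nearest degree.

Unpolarized light through the first polarizer → I₁ = ½ I₀, now polarized at 11°.
I₂ = I₁ cos²(31° − 11°) = 0.5 I₀ · cos²(20°) = 0.4415 I₀.
Need I₃/I₀ = 0.303, so cos²(θ − 31°) = 0.303 / 0.4415 = 0.6863.
θ − 31° = arccos(√0.6863) = 34.1°, giving θ ≈ 31 + 34.1 = 65.1°.

θ ≈ 65°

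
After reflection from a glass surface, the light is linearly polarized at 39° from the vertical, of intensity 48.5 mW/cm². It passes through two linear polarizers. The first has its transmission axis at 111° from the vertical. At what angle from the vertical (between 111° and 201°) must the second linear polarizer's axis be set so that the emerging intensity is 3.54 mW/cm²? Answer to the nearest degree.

I₁ = I₀ cos²(111° − 39°) = I₀ cos²(72°) = 0.09549 I₀.
Target fraction: 3.54 / 48.5 mW/cm² = 0.07299 of I₀.
Need I₂/I₀ = 0.07299, so cos²(θ − 111°) = 0.07299 / 0.09549 = 0.7644.
θ − 111° = arccos(√0.7644) = 29.0°, giving θ ≈ 111 + 29.0 = 140.0°.

θ ≈ 140°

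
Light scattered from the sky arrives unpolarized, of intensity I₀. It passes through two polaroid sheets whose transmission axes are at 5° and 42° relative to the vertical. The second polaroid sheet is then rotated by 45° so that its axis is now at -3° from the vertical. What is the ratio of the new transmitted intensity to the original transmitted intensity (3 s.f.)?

I_new/I_old ≈ 1.54

Before rotation:
Unpolarized light through the first polarizer → I₁ = ½ I₀, now polarized at 5°.
I₂ = I₁ cos²(42° − 5°) = 0.5 I₀ · cos²(37°) = 0.3189 I₀.
After rotation:
Unpolarized light through the first polarizer → I₁ = ½ I₀, now polarized at 5°.
I₂ = I₁ cos²(-3° − 5°) = 0.5 I₀ · cos²(8°) = 0.4903 I₀.
Ratio = 0.4903 / 0.3189 = 1.537.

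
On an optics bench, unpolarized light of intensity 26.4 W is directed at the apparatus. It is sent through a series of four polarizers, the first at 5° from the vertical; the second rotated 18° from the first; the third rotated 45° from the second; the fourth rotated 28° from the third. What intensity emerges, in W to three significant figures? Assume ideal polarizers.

I ≈ 4.65 W

Unpolarized light through the first polarizer → I₁ = 26.4 W/2 = 13.2 W, polarized at 5°.
I₂ = I₁ · cos²(18°) = 13.2 · 0.9045 = 11.94 W.
I₃ = I₂ · cos²(45°) = 11.94 · 0.5 = 5.97 W.
I₄ = I₃ · cos²(28°) = 5.97 · 0.7796 = 4.654 W.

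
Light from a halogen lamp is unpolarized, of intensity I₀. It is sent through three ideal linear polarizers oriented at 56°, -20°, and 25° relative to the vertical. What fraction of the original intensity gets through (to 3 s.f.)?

≈ 0.0146 I₀

Unpolarized light through the first polarizer → I₁ = ½ I₀, now polarized at 56°.
I₂ = I₁ cos²(-20° − 56°) = 0.5 I₀ · cos²(76°) = 0.02926 I₀.
I₃ = I₂ cos²(25° + 20°) = 0.02926 I₀ · cos²(45°) = 0.01463 I₀.
Transmitted fraction = 0.01463.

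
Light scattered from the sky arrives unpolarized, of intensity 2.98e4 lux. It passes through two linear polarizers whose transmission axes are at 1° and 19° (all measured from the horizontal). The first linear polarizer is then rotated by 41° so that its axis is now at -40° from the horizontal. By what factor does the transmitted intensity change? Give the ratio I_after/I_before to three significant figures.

I_new/I_old ≈ 0.293

Before rotation:
Unpolarized light through the first polarizer → I₁ = ½ I₀, now polarized at 1°.
I₂ = I₁ cos²(19° − 1°) = 0.5 I₀ · cos²(18°) = 0.4523 I₀.
After rotation:
Unpolarized light through the first polarizer → I₁ = ½ I₀, now polarized at -40°.
I₂ = I₁ cos²(19° + 40°) = 0.5 I₀ · cos²(59°) = 0.1326 I₀.
Ratio = 0.1326 / 0.4523 = 0.2933.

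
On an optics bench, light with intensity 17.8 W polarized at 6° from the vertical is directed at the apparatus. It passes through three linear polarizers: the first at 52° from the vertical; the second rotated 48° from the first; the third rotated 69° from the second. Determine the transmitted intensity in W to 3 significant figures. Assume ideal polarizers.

By Malus's law, I₁ = 17.8 W · cos²(46°) = 8.589 W.
I₂ = I₁ · cos²(48°) = 8.589 · 0.4477 = 3.846 W.
I₃ = I₂ · cos²(69°) = 3.846 · 0.1284 = 0.4939 W.

I ≈ 0.494 W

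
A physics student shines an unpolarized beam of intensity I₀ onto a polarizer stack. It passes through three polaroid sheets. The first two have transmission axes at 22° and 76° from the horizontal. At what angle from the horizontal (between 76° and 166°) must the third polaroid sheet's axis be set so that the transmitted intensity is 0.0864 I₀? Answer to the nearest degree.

θ ≈ 121°

Unpolarized light through the first polarizer → I₁ = ½ I₀, now polarized at 22°.
I₂ = I₁ cos²(76° − 22°) = 0.5 I₀ · cos²(54°) = 0.1727 I₀.
Need I₃/I₀ = 0.0864, so cos²(θ − 76°) = 0.0864 / 0.1727 = 0.5002.
θ − 76° = arccos(√0.5002) = 45.0°, giving θ ≈ 76 + 45.0 = 121.0°.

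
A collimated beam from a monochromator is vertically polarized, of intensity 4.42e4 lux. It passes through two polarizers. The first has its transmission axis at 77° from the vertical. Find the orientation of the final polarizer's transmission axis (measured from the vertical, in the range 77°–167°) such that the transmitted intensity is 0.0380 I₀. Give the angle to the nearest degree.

θ ≈ 107°

I₁ = I₀ cos²(77° − 0°) = I₀ cos²(77°) = 0.0506 I₀.
Need I₂/I₀ = 0.038, so cos²(θ − 77°) = 0.038 / 0.0506 = 0.7509.
θ − 77° = arccos(√0.7509) = 29.9°, giving θ ≈ 77 + 29.9 = 106.9°.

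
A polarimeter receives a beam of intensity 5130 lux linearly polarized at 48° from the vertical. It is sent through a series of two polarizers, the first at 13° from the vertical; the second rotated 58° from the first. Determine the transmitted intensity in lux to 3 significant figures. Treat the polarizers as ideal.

I₁ = 5130 lux · cos²(35°) = 3442 lux.
I₂ = I₁ · cos²(58°) = 3442 · 0.2808 = 966.6 lux.

I ≈ 967 lux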